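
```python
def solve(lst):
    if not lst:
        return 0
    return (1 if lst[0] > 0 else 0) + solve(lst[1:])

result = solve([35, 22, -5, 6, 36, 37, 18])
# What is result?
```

Count of positive elements in [35, 22, -5, 6, 36, 37, 18] = 6

Answer: 6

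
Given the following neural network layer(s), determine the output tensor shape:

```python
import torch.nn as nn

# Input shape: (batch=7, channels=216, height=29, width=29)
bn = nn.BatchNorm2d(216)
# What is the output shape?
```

Input: (7, 216, 29, 29) -> Output: (7, 216, 29, 29)

Answer: (7, 216, 29, 29)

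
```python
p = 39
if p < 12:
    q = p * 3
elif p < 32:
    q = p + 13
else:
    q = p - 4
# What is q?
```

Trace:
`p = 39` → p = 39
`if p < 12: ...` → p < 12 is False, p < 32 is False, take else branch → q = 35
So q = 35

Answer: 35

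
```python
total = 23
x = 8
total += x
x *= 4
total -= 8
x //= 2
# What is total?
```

Trace:
`total = 23` → total = 23
`x = 8` → x = 8
`total += x` → total = 31
`x *= 4` → x = 32
`total -= 8` → total = 23
`x //= 2` → x = 16
So total = 23

Answer: 23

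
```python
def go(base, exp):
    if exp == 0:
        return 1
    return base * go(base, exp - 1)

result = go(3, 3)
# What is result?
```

go(3, 3) = 3 * 3 * 3 = 27

Answer: 27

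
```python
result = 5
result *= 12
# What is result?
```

Trace:
`result = 5` → result = 5
`result *= 12` → result = 60
So result = 60

Answer: 60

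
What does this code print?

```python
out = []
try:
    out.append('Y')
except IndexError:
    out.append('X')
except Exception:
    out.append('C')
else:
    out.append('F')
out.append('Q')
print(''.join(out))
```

Execution trace: 'Y' (try body, no exception) → 'F' (else) → 'Q' (after the try/except). Output: YFQ

Answer: YFQ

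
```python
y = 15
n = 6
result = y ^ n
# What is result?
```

Trace:
`y = 15` → y = 15
`n = 6` → n = 6
`result = y ^ n` → result = 9
So result = 9

Answer: 9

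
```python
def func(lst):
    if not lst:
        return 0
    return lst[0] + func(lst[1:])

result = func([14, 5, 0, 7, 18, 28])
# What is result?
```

14 + 5 + 0 + 7 + 18 + 28 + 0 = 72

Answer: 72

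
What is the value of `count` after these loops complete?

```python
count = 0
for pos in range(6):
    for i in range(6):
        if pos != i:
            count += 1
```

6² - 6 (exclude diagonal)
`count` takes the values: 0 → 1 → 2 → 3 → 4 → 5 → 6 → 7 → 8 → 9 → 10 → 11 → 12 → 13 → 14 → 15 → 16 → 17 → 18 → 19 → 20 → 21 → 22 → 23 → 24 → 25 → 26 → 27 → 28 → 29 → 30

Answer: 30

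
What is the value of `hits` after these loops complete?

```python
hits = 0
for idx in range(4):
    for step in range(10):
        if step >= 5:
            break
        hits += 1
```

Inner breaks at 5, outer runs 4 times
`hits` takes the values: 0 → 1 → 2 → 3 → 4 → 5 → 6 → 7 → 8 → 9 → 10 → 11 → 12 → 13 → 14 → 15 → 16 → 17 → 18 → 19 → 20

Answer: 20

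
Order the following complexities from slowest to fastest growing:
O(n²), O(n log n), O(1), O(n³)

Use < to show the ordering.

Ordered by growth rate: O(1) < O(n log n) < O(n²) < O(n³)

Answer: O(1) < O(n log n) < O(n²) < O(n³)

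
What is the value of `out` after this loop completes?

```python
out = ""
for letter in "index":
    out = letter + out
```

Reverse 'index'
`out` takes the values: "" → "i" → "ni" → "dni" → "edni" → "xedni"

Answer: "xedni"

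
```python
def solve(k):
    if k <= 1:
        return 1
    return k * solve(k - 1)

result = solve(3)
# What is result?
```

solve(3) = 3 * 2 * 1 = 6

Answer: 6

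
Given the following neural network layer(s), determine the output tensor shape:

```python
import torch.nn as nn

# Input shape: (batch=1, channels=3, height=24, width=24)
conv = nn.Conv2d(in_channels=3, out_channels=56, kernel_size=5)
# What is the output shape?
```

Input: (1, 3, 24, 24) -> Output: (1, 56, 20, 20)

Answer: (1, 56, 20, 20)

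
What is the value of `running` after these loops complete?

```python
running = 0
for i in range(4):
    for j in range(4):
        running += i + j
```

Sum of all i+j for i,j in 4x4
`running` takes the values: 0 → 1 → 3 → 6 → 7 → 9 → 12 → 16 → 18 → 21 → 25 → 30 → 33 → 37 → 42 → 48

Answer: 48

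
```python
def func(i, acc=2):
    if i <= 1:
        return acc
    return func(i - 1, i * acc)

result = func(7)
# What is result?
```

Accumulator trace (n, acc): (7, 2) -> (6, 14) -> (5, 84) -> (4, 420) -> (3, 1680) -> (2, 5040) -> (1, 10080) -> return 10080

Answer: 10080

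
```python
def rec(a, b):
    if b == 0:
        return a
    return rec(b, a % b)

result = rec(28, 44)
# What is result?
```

rec(28, 44) -> rec(44, 28) -> rec(28, 16) -> rec(16, 12) -> rec(12, 4) -> rec(4, 0) -> 4

Answer: 4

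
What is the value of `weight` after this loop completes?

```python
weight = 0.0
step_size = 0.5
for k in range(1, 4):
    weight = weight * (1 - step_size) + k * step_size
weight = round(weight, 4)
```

Moving average with lr=0.5
`weight` takes the values: 0.0 → 0.5 → 1.25 → 2.125

Answer: 2.125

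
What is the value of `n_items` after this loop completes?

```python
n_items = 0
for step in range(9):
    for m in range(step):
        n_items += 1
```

Triangle number: 0+1+2+...+8
`n_items` takes the values: 0 → 1 → 2 → 3 → 4 → 5 → 6 → 7 → 8 → 9 → 10 → 11 → 12 → 13 → 14 → 15 → 16 → 17 → 18 → 19 → 20 → 21 → 22 → 23 → 24 → 25 → 26 → 27 → 28 → 29 → 30 → 31 → 32 → 33 → 34 → 35 → 36

Answer: 36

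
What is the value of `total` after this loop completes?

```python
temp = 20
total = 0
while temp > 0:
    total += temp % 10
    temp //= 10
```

Sum digits of 20
`total` takes the values: 0 → 2

Answer: 2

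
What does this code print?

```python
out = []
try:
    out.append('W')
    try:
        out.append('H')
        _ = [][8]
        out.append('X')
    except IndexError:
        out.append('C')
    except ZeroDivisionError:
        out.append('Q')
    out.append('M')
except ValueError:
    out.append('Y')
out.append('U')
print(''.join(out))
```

Execution trace: 'W' (try body) → 'H' (inner try body) → 'C' (inner except IndexError) → 'M' (try body, no exception) → 'U' (after the try/except). Output: WHCMU

Answer: WHCMU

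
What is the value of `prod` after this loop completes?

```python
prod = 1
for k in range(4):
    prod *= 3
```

3^4 = 81
`prod` takes the values: 1 → 3 → 9 → 27 → 81

Answer: 81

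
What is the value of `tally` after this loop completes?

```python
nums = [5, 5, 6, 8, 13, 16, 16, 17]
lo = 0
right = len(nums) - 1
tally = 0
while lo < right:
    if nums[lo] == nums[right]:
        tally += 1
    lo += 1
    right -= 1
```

Count matching pairs from ends
`tally` takes the values: 0

Answer: 0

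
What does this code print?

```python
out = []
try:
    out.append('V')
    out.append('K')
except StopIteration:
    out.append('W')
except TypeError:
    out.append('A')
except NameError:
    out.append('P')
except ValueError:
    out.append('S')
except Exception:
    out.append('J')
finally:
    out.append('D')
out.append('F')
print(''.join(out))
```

Execution trace: 'V' (try body) → 'K' (try body, no exception) → 'D' (finally) → 'F' (after the try/except). Output: VKDF

Answer: VKDF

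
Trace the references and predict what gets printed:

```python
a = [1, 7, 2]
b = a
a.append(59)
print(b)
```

Key concept: basic list aliasing.
Step by step:
`a = [1, 7, 2]` → a = [1, 7, 2]
`b = a` → b = [1, 7, 2] (same object as a)
`a.append(59)` → a = [1, 7, 2, 59] (same object as b); b = [1, 7, 2, 59] (same object as a)
`print(b)` → prints [1, 7, 2, 59]

Answer: [1, 7, 2, 59]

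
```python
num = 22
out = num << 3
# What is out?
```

Trace:
`num = 22` → num = 22
`out = num << 3` → out = 176
So out = 176

Answer: 176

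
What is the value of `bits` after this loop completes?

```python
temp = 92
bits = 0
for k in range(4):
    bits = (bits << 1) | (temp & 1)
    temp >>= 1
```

Reverse lowest 4 bits of 92
`bits` takes the values: 0 → 1 → 3

Answer: 3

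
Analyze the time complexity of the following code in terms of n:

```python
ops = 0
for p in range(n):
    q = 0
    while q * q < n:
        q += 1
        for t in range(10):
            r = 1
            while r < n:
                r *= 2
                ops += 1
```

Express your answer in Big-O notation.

Each loop level contributes: n × √n × 1 × log n. Multiplying the contributions gives O(n√n log n).

Answer: O(n√n log n)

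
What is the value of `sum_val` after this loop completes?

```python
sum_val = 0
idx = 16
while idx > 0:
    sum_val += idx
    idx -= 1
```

Sum 16 down to 1
`sum_val` takes the values: 0 → 16 → 31 → 45 → 58 → 70 → 81 → 91 → 100 → 108 → 115 → 121 → 126 → 130 → 133 → 135 → 136

Answer: 136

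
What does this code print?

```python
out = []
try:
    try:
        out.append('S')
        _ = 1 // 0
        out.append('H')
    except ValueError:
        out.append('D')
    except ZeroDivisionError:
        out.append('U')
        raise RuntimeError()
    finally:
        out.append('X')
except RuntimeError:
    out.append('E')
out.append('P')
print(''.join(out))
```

Execution trace: 'S' (inner try body) → 'U' (inner except ZeroDivisionError) → 'X' (inner finally) → 'E' (outer except RuntimeError) → 'P' (after the try/except). Output: SUXEP

Answer: SUXEP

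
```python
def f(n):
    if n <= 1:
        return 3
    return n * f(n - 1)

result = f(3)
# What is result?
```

f(3) = 3 * 2 * 3 = 18

Answer: 18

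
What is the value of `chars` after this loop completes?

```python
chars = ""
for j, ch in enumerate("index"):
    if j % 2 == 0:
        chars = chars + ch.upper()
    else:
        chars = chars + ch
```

Uppercase even positions in 'index'
`chars` takes the values: "" → "I" → "In" → "InD" → "InDe" → "InDeX"

Answer: "InDeX"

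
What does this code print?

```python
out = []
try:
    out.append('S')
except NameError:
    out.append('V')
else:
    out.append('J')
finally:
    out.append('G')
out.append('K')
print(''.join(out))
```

Execution trace: 'S' (try body, no exception) → 'J' (else) → 'G' (finally) → 'K' (after the try/except). Output: SJGK

Answer: SJGK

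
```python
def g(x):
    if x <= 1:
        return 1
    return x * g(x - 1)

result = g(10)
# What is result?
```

g(10) = 10 * 9 * 8 * 7 * 6 * 5 * 4 * 3 * 2 * 1 = 3628800

Answer: 3628800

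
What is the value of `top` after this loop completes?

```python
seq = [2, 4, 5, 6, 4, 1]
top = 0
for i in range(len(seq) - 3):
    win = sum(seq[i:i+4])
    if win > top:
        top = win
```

Max sum of 4-element window in [2, 4, 5, 6, 4, 1]
`top` takes the values: 0 → 17 → 19

Answer: 19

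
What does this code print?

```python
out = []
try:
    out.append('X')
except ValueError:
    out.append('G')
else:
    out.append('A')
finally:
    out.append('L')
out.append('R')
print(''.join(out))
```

Execution trace: 'X' (try body, no exception) → 'A' (else) → 'L' (finally) → 'R' (after the try/except). Output: XALR

Answer: XALR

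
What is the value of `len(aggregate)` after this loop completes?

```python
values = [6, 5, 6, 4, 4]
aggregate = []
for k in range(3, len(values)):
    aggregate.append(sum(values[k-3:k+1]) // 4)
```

Number of 4-element averages
`aggregate` takes the values: [] → [5] → [5, 4]
So `len(aggregate)` = 2

Answer: 2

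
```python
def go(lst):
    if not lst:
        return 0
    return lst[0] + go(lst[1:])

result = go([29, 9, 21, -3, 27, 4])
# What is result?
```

29 + 9 + 21 + (-3) + 27 + 4 + 0 = 87

Answer: 87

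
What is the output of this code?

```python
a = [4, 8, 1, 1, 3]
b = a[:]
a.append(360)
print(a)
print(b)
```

Key concept: slice [:] creates copy.
Step by step:
`a = [4, 8, 1, 1, 3]` → a = [4, 8, 1, 1, 3]
`b = a[:]` → b = [4, 8, 1, 1, 3]
`a.append(360)` → a = [4, 8, 1, 1, 3, 360]
`print(a)` → prints [4, 8, 1, 1, 3, 360]
`print(b)` → prints [4, 8, 1, 1, 3]

Answer:
[4, 8, 1, 1, 3, 360]
[4, 8, 1, 1, 3]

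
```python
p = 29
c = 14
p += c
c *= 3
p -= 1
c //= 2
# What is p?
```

Trace:
`p = 29` → p = 29
`c = 14` → c = 14
`p += c` → p = 43
`c *= 3` → c = 42
`p -= 1` → p = 42
`c //= 2` → c = 21
So p = 42

Answer: 42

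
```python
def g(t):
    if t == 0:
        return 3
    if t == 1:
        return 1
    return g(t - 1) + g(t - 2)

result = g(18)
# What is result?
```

Build up from base cases: g(0)=3, g(1)=1, g(2)=4, g(3)=5, g(4)=9, g(5)=14, g(6)=23, ..., g(18)=7375

Answer: 7375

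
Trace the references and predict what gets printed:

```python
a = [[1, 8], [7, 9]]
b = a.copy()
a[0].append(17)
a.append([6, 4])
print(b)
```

Key concept: shallow copy with nested lists.
Step by step:
`a = [[1, 8], [7, 9]]` → a = [[1, 8], [7, 9]]
`b = a.copy()` → b = [[1, 8], [7, 9]]
`a[0].append(17)` → a = [[1, 8, 17], [7, 9]]; b = [[1, 8, 17], [7, 9]]
`a.append([6, 4])` → a = [[1, 8, 17], [7, 9], [6, 4]]
`print(b)` → prints [[1, 8, 17], [7, 9]]

Answer: [[1, 8, 17], [7, 9]]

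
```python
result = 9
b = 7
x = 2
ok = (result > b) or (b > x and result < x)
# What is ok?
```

Trace:
`result = 9` → result = 9
`b = 7` → b = 7
`x = 2` → x = 2
`ok = (result > b) or (b > x and result < x)` → ok = True
So ok = True

Answer: True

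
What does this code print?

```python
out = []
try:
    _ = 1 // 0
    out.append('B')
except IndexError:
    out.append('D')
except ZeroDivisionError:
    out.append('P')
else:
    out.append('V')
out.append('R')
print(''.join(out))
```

Execution trace: 'P' (except ZeroDivisionError) → 'R' (after the try/except). Output: PR

Answer: PR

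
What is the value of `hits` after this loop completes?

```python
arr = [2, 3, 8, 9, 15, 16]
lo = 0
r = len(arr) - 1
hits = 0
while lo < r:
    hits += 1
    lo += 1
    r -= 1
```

Iterations until pointers meet (list length 6)
`hits` takes the values: 0 → 1 → 2 → 3

Answer: 3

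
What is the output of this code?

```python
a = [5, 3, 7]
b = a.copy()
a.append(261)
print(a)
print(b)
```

Key concept: list.copy() creates independent copy.
Step by step:
`a = [5, 3, 7]` → a = [5, 3, 7]
`b = a.copy()` → b = [5, 3, 7]
`a.append(261)` → a = [5, 3, 7, 261]
`print(a)` → prints [5, 3, 7, 261]
`print(b)` → prints [5, 3, 7]

Answer:
[5, 3, 7, 261]
[5, 3, 7]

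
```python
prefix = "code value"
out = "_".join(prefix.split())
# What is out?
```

Trace:
`prefix = "code value"` → prefix = 'code value'
`out = "_".join(prefix.split())` → out = 'code_value'
So out = 'code_value'

Answer: 'code_value'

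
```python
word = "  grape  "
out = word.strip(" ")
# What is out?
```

Trace:
`word = "  grape  "` → word = '  grape  '
`out = word.strip(" ")` → out = 'grape'
So out = 'grape'

Answer: 'grape'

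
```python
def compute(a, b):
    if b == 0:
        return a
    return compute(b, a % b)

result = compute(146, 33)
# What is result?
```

compute(146, 33) -> compute(33, 14) -> compute(14, 5) -> compute(5, 4) -> compute(4, 1) -> compute(1, 0) -> 1

Answer: 1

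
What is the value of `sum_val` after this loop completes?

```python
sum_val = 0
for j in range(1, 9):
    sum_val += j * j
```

Sum of squares 1² to 8² = 204
`sum_val` takes the values: 0 → 1 → 5 → 14 → 30 → 55 → 91 → 140 → 204

Answer: 204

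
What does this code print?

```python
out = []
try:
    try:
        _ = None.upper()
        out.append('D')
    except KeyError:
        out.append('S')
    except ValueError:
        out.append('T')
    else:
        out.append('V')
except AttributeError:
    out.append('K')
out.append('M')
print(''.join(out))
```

Execution trace: 'K' (outer except AttributeError) → 'M' (after the try/except). Output: KM

Answer: KM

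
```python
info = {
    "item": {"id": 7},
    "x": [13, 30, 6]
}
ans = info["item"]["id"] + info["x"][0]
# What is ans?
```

Trace:
`info = { ...` → info = {'item': {'id': 7}, 'x': [13, 30, 6]}
`ans = info["item"]["id"] + info["x"][0]` → ans = 20
So ans = 20

Answer: 20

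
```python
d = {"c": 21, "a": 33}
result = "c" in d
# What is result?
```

Trace:
`d = {"c": 21, "a": 33}` → d = {'c': 21, 'a': 33}
`result = "c" in d` → result = True
So result = True

Answer: True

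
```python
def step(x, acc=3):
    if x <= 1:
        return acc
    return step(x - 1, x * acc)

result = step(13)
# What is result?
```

Accumulator trace (n, acc): (13, 3) -> (12, 39) -> (11, 468) -> (10, 5148) -> (9, 51480) -> (8, 463320) -> (7, 3706560) -> (6, 25945920) -> (5, 155675520) -> (4, 778377600) -> (3, 3113510400) -> (2, 9340531200) -> (1, 18681062400) -> return 18681062400

Answer: 18681062400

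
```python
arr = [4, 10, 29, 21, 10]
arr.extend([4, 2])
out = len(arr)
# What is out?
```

Trace:
`arr = [4, 10, 29, 21, 10]` → arr = [4, 10, 29, 21, 10]
`arr.extend([4, 2])` → arr = [4, 10, 29, 21, 10, 4, 2]
`out = len(arr)` → out = 7
So out = 7

Answer: 7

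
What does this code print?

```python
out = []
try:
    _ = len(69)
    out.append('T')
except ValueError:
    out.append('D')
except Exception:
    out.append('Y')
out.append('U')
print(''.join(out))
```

Execution trace: 'Y' (except Exception) → 'U' (after the try/except). Output: YU

Answer: YU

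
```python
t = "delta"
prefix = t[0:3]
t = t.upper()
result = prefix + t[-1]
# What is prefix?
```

Trace:
`t = "delta"` → t = 'delta'
`prefix = t[0:3]` → prefix = 'del'
`t = t.upper()` → t = 'DELTA'
`result = prefix + t[-1]` → result = 'delA'
So prefix = 'del'

Answer: 'del'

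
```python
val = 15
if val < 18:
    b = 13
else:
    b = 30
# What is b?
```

Trace:
`val = 15` → val = 15
`if val < 18: ...` → val < 18 is True → b = 13
So b = 13

Answer: 13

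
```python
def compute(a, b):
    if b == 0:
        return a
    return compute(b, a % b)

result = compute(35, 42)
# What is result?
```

compute(35, 42) -> compute(42, 35) -> compute(35, 7) -> compute(7, 0) -> 7

Answer: 7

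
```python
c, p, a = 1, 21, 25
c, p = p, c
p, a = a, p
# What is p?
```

Trace:
`c, p, a = 1, 21, 25` → c = 1; p = 21; a = 25
`c, p = p, c` → c = 21; p = 1
`p, a = a, p` → p = 25; a = 1
So p = 25

Answer: 25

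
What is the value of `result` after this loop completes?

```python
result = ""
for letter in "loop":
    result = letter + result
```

Reverse 'loop'
`result` takes the values: "" → "l" → "ol" → "ool" → "pool"

Answer: "pool"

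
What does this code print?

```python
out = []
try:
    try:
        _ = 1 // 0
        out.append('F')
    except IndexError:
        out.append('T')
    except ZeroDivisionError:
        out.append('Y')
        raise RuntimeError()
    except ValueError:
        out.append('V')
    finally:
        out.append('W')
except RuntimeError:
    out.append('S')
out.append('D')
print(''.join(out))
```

Execution trace: 'Y' (inner except ZeroDivisionError) → 'W' (inner finally) → 'S' (outer except RuntimeError) → 'D' (after the try/except). Output: YWSD

Answer: YWSD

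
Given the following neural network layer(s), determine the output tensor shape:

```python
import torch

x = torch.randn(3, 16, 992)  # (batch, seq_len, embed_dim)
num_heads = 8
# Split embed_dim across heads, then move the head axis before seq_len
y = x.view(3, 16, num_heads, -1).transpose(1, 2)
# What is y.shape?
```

Input: (3, 16, 992) -> head_dim = 992 // 8 = 124; after view: (3, 16, 8, 124) -> after transpose(1, 2): (3, 8, 16, 124) -> Output: (3, 8, 16, 124)

Answer: (3, 8, 16, 124)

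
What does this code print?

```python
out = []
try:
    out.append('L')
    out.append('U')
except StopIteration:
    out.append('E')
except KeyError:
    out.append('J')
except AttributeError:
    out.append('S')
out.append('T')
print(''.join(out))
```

Execution trace: 'L' (try body) → 'U' (try body, no exception) → 'T' (after the try/except). Output: LUT

Answer: LUT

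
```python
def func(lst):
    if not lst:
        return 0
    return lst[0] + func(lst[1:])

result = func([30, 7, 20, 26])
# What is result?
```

30 + 7 + 20 + 26 + 0 = 83

Answer: 83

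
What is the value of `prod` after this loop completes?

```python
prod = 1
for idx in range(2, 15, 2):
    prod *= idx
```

Product of even numbers 2 to 14
`prod` takes the values: 1 → 2 → 8 → 48 → 384 → 3840 → 46080 → 645120

Answer: 645120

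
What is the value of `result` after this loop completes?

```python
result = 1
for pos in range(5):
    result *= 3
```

3^5 = 243
`result` takes the values: 1 → 3 → 9 → 27 → 81 → 243

Answer: 243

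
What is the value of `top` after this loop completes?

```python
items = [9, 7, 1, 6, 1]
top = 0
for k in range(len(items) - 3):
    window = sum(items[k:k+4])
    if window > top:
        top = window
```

Max sum of 4-element window in [9, 7, 1, 6, 1]
`top` takes the values: 0 → 23

Answer: 23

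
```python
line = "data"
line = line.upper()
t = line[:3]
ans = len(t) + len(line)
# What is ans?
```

Trace:
`line = "data"` → line = 'data'
`line = line.upper()` → line = 'DATA'
`t = line[:3]` → t = 'DAT'
`ans = len(t) + len(line)` → ans = 7
So ans = 7

Answer: 7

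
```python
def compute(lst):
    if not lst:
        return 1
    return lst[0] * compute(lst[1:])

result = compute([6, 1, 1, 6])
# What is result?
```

Product over [6, 1, 1, 6] = 6 * 1 * 1 * 6 = 36

Answer: 36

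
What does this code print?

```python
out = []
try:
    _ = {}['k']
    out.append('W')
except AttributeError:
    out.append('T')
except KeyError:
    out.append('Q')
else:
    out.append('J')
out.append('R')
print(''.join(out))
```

Execution trace: 'Q' (except KeyError) → 'R' (after the try/except). Output: QR

Answer: QR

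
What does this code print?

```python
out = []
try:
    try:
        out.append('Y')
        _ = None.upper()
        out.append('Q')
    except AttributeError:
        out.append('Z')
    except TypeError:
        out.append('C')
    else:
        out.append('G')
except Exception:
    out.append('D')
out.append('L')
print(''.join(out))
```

Execution trace: 'Y' (inner try body) → 'Z' (inner except AttributeError) → 'L' (after the try/except). Output: YZL

Answer: YZL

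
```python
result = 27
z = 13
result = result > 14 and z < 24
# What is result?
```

Trace:
`result = 27` → result = 27
`z = 13` → z = 13
`result = result > 14 and z < 24` → result = True
So result = True

Answer: True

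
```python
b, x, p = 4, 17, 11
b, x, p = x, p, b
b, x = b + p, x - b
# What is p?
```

Trace:
`b, x, p = 4, 17, 11` → b = 4; x = 17; p = 11
`b, x, p = x, p, b` → b = 17; x = 11; p = 4
`b, x = b + p, x - b` → b = 21; x = -6
So p = 4

Answer: 4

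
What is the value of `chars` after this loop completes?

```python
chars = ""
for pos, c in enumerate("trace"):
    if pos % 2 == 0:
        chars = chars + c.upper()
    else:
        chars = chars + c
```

Uppercase even positions in 'trace'
`chars` takes the values: "" → "T" → "Tr" → "TrA" → "TrAc" → "TrAcE"

Answer: "TrAcE"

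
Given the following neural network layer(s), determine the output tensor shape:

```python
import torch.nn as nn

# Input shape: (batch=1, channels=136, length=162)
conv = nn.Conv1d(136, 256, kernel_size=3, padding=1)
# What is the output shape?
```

Input: (1, 136, 162) -> Output: (1, 256, 162)

Answer: (1, 256, 162)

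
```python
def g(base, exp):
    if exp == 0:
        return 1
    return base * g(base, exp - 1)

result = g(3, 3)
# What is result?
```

g(3, 3) = 3 * 3 * 3 = 27

Answer: 27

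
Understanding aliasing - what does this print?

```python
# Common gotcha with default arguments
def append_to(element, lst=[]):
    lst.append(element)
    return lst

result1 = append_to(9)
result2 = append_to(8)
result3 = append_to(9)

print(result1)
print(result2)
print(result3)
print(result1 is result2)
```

Key concept: mutable default argument gotcha.
Step by step:
`result1 = append_to(9)` → result1 = [9]
`result2 = append_to(8)` → result1 = [9, 8] (same object as result2); result2 = [9, 8] (same object as result1)
`result3 = append_to(9)` → result1 = [9, 8, 9] (same object as result2, result3); result2 = [9, 8, 9] (same object as result1, result3); result3 = [9, 8, 9] (same object as result1, result2)
`print(result1)` → prints [9, 8, 9]
`print(result2)` → prints [9, 8, 9]
`print(result3)` → prints [9, 8, 9]
`print(result1 is result2)` → prints True

Answer:
[9, 8, 9]
[9, 8, 9]
[9, 8, 9]
True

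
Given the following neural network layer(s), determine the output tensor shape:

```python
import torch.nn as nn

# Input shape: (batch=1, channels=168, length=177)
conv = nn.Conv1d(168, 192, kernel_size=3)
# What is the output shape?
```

Input: (1, 168, 177) -> Output: (1, 192, 175)

Answer: (1, 192, 175)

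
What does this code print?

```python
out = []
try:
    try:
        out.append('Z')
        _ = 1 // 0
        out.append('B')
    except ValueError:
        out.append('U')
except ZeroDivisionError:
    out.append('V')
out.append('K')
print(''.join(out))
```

Execution trace: 'Z' (try body) → 'V' (outer except ZeroDivisionError) → 'K' (after the try/except). Output: ZVK

Answer: ZVK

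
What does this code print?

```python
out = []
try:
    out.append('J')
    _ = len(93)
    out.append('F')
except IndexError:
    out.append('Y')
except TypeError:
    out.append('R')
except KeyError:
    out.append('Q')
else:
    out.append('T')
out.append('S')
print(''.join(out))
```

Execution trace: 'J' (try body) → 'R' (except TypeError) → 'S' (after the try/except). Output: JRS

Answer: JRS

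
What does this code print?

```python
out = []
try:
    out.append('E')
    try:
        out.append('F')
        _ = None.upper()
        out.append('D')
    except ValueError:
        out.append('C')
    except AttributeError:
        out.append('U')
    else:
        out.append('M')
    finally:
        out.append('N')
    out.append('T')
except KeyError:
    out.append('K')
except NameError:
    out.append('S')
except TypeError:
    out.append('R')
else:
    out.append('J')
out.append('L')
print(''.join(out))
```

Execution trace: 'E' (try body) → 'F' (inner try body) → 'U' (inner except AttributeError) → 'N' (inner finally) → 'T' (try body, no exception) → 'J' (else) → 'L' (after the try/except). Output: EFUNTJL

Answer: EFUNTJL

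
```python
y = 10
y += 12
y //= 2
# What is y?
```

Trace:
`y = 10` → y = 10
`y += 12` → y = 22
`y //= 2` → y = 11
So y = 11

Answer: 11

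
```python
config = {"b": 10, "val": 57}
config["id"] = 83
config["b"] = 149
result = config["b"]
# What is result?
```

Trace:
`config = {"b": 10, "val": 57}` → config = {'b': 10, 'val': 57}
`config["id"] = 83` → config = {'b': 10, 'val': 57, 'id': 83}
`config["b"] = 149` → config = {'b': 149, 'val': 57, 'id': 83}
`result = config["b"]` → result = 149
So result = 149

Answer: 149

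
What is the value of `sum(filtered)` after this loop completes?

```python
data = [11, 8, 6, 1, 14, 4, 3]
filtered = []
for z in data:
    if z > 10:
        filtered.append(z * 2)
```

Sum of doubled values > 10
`filtered` takes the values: [] → [22] → [22, 28]
So `sum(filtered)` = 50

Answer: 50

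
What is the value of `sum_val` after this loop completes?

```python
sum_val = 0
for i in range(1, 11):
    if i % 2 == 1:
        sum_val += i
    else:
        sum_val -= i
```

Add odd, subtract even
`sum_val` takes the values: 0 → 1 → -1 → 2 → -2 → 3 → -3 → 4 → -4 → 5 → -5

Answer: -5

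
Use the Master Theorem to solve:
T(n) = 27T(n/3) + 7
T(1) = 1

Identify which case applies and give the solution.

a=27, b=3, f(n)=7. log_3(27) = 3. Since c=0 < 3, Case 1 applies: T(n) = Θ(n^log_b(a)) = O(n^3).

Answer: O(n^3) - Case 1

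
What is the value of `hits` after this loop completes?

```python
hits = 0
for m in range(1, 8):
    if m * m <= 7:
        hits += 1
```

Count numbers where m² ≤ 7
`hits` takes the values: 0 → 1 → 2

Answer: 2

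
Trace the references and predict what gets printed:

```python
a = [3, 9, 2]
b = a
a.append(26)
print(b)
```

Key concept: basic list aliasing.
Step by step:
`a = [3, 9, 2]` → a = [3, 9, 2]
`b = a` → b = [3, 9, 2] (same object as a)
`a.append(26)` → a = [3, 9, 2, 26] (same object as b); b = [3, 9, 2, 26] (same object as a)
`print(b)` → prints [3, 9, 2, 26]

Answer: [3, 9, 2, 26]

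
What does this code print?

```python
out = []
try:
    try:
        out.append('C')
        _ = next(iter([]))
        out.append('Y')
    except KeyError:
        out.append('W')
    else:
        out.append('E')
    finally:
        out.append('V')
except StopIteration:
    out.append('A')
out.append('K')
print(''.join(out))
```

Execution trace: 'C' (try body) → 'V' (finally) → 'A' (outer except StopIteration) → 'K' (after the try/except). Output: CVAK

Answer: CVAK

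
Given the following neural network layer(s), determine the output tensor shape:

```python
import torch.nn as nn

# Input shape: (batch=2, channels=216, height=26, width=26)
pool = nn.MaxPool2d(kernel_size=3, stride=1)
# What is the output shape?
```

Input: (2, 216, 26, 26) -> Output: (2, 216, 24, 24)

Answer: (2, 216, 24, 24)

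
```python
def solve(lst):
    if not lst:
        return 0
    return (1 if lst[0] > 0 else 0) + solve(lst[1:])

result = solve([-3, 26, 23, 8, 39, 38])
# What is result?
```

Count of positive elements in [-3, 26, 23, 8, 39, 38] = 5

Answer: 5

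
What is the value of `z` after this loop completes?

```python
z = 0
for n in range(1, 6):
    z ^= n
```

XOR of 1 to 5
`z` takes the values: 0 → 1 → 3 → 0 → 4 → 1

Answer: 1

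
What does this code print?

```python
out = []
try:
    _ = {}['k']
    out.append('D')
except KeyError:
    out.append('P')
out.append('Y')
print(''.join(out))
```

Execution trace: 'P' (except KeyError) → 'Y' (after the try/except). Output: PY

Answer: PY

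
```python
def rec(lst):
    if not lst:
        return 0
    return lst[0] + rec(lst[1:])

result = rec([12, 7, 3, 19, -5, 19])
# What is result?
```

12 + 7 + 3 + 19 + (-5) + 19 + 0 = 55

Answer: 55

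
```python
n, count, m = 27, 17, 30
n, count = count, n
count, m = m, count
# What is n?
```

Trace:
`n, count, m = 27, 17, 30` → n = 27; count = 17; m = 30
`n, count = count, n` → n = 17; count = 27
`count, m = m, count` → count = 30; m = 27
So n = 17

Answer: 17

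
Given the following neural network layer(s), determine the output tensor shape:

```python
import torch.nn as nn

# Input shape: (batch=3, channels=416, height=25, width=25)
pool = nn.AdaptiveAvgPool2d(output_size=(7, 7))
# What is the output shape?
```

Input: (3, 416, 25, 25) -> Output: (3, 416, 7, 7)

Answer: (3, 416, 7, 7)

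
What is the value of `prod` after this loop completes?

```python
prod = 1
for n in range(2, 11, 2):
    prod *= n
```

Product of even numbers 2 to 10
`prod` takes the values: 1 → 2 → 8 → 48 → 384 → 3840

Answer: 3840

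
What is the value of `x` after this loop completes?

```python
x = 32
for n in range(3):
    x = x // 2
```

Halve 3 times: 32 // 2^3 = 4
`x` takes the values: 32 → 16 → 8 → 4

Answer: 4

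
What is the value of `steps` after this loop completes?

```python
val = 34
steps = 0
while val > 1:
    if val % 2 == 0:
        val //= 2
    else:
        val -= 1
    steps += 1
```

Steps to reduce 34 to 1
`steps` takes the values: 0 → 1 → 2 → 3 → 4 → 5 → 6

Answer: 6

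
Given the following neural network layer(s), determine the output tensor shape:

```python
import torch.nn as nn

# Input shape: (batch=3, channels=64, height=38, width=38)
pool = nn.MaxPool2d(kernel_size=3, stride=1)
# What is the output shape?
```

Input: (3, 64, 38, 38) -> Output: (3, 64, 36, 36)

Answer: (3, 64, 36, 36)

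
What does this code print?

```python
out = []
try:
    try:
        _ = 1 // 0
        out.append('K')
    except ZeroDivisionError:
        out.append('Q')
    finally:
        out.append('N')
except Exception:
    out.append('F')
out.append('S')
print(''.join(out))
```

Execution trace: 'Q' (inner except ZeroDivisionError) → 'N' (inner finally) → 'S' (after the try/except). Output: QNS

Answer: QNS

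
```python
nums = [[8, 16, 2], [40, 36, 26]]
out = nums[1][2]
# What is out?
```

Trace:
`nums = [[8, 16, 2], [40, 36, 26]]` → nums = [[8, 16, 2], [40, 36, 26]]
`out = nums[1][2]` → out = 26
So out = 26

Answer: 26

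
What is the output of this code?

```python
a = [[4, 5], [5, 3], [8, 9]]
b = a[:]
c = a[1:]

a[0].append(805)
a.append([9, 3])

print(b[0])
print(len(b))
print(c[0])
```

Key concept: slice with nested mutation.
Step by step:
`a = [[4, 5], [5, 3], [8, 9]]` → a = [[4, 5], [5, 3], [8, 9]]
`b = a[:]` → b = [[4, 5], [5, 3], [8, 9]]
`c = a[1:]` → c = [[5, 3], [8, 9]]
`a[0].append(805)` → a = [[4, 5, 805], [5, 3], [8, 9]]; b = [[4, 5, 805], [5, 3], [8, 9]]
`a.append([9, 3])` → a = [[4, 5, 805], [5, 3], [8, 9], [9, 3]]
`print(b[0])` → prints [4, 5, 805]
`print(len(b))` → prints 3
`print(c[0])` → prints [5, 3]

Answer:
[4, 5, 805]
3
[5, 3]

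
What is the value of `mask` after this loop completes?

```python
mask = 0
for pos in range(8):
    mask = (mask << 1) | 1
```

Build 8 consecutive 1-bits: 0b11111111
`mask` takes the values: 0 → 1 → 3 → 7 → 15 → 31 → 63 → 127 → 255

Answer: 255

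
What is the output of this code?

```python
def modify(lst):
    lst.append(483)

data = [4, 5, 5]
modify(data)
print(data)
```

Key concept: function modifies passed list.
Step by step:
`data = [4, 5, 5]` → data = [4, 5, 5]
`modify(data)` → data = [4, 5, 5, 483]
`print(data)` → prints [4, 5, 5, 483]

Answer: [4, 5, 5, 483]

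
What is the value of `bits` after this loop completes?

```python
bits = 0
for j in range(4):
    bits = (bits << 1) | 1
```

Build 4 consecutive 1-bits: 0b1111
`bits` takes the values: 0 → 1 → 3 → 7 → 15

Answer: 15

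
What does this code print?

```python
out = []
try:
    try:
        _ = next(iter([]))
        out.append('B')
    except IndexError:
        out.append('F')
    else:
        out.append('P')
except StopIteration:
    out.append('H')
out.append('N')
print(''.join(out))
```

Execution trace: 'H' (outer except StopIteration) → 'N' (after the try/except). Output: HN

Answer: HN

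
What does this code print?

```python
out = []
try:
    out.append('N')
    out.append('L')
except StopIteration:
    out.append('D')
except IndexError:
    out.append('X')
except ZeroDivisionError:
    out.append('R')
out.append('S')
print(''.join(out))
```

Execution trace: 'N' (try body) → 'L' (try body, no exception) → 'S' (after the try/except). Output: NLS

Answer: NLS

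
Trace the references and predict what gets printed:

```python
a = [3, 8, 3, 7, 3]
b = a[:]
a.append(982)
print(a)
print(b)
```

Key concept: slice [:] creates copy.
Step by step:
`a = [3, 8, 3, 7, 3]` → a = [3, 8, 3, 7, 3]
`b = a[:]` → b = [3, 8, 3, 7, 3]
`a.append(982)` → a = [3, 8, 3, 7, 3, 982]
`print(a)` → prints [3, 8, 3, 7, 3, 982]
`print(b)` → prints [3, 8, 3, 7, 3]

Answer:
[3, 8, 3, 7, 3, 982]
[3, 8, 3, 7, 3]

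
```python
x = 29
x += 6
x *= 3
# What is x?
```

Trace:
`x = 29` → x = 29
`x += 6` → x = 35
`x *= 3` → x = 105
So x = 105

Answer: 105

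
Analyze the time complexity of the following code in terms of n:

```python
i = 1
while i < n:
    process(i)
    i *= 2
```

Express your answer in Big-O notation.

This is Logarithmic loop. Time complexity: O(log n).

Answer: O(log n)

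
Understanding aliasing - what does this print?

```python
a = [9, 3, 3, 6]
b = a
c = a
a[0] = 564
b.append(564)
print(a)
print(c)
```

Key concept: multiple aliases.
Step by step:
`a = [9, 3, 3, 6]` → a = [9, 3, 3, 6]
`b = a` → b = [9, 3, 3, 6] (same object as a)
`c = a` → c = [9, 3, 3, 6] (same object as a, b)
`a[0] = 564` → a = [564, 3, 3, 6] (same object as b, c); b = [564, 3, 3, 6] (same object as a, c); c = [564, 3, 3, 6] (same object as a, b)
`b.append(564)` → a = [564, 3, 3, 6, 564] (same object as b, c); b = [564, 3, 3, 6, 564] (same object as a, c); c = [564, 3, 3, 6, 564] (same object as a, b)
`print(a)` → prints [564, 3, 3, 6, 564]
`print(c)` → prints [564, 3, 3, 6, 564]

Answer:
[564, 3, 3, 6, 564]
[564, 3, 3, 6, 564]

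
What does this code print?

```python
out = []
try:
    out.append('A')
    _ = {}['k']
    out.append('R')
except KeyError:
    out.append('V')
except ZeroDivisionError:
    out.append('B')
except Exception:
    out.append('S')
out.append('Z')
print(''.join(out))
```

Execution trace: 'A' (try body) → 'V' (except KeyError) → 'Z' (after the try/except). Output: AVZ

Answer: AVZ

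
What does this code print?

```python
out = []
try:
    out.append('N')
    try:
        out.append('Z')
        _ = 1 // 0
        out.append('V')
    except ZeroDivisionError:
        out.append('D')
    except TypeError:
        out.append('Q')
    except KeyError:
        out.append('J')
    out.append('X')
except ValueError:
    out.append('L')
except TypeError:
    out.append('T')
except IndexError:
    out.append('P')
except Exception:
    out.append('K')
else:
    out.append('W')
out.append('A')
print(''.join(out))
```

Execution trace: 'N' (try body) → 'Z' (inner try body) → 'D' (inner except ZeroDivisionError) → 'X' (try body, no exception) → 'W' (else) → 'A' (after the try/except). Output: NZDXWA

Answer: NZDXWA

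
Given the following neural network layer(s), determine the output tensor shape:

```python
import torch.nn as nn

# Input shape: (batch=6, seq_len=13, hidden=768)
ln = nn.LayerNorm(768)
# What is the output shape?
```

Input: (6, 13, 768) -> Output: (6, 13, 768)

Answer: (6, 13, 768)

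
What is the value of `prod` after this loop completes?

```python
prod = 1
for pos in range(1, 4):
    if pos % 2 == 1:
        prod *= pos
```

Product of odd numbers 1 to 3
`prod` takes the values: 1 → 3

Answer: 3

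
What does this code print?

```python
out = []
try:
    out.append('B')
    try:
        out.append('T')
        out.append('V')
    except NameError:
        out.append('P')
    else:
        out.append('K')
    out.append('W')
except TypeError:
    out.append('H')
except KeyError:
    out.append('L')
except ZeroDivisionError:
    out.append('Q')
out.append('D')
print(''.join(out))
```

Execution trace: 'B' (try body) → 'T' (inner try body) → 'V' (inner try body, no exception) → 'K' (inner else) → 'W' (try body, no exception) → 'D' (after the try/except). Output: BTVKWD

Answer: BTVKWD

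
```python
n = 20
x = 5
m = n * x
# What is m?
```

Trace:
`n = 20` → n = 20
`x = 5` → x = 5
`m = n * x` → m = 100
So m = 100

Answer: 100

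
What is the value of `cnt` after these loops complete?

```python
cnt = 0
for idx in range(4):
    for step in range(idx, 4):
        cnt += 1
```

Upper triangle: 4 + 3 + ... + 1
`cnt` takes the values: 0 → 1 → 2 → 3 → 4 → 5 → 6 → 7 → 8 → 9 → 10

Answer: 10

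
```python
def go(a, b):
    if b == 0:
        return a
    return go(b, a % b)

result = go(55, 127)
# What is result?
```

go(55, 127) -> go(127, 55) -> go(55, 17) -> go(17, 4) -> go(4, 1) -> go(1, 0) -> 1

Answer: 1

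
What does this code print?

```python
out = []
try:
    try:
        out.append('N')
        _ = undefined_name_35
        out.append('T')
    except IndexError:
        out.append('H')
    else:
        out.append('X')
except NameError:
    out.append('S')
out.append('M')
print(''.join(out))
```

Execution trace: 'N' (try body) → 'S' (outer except NameError) → 'M' (after the try/except). Output: NSM

Answer: NSM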